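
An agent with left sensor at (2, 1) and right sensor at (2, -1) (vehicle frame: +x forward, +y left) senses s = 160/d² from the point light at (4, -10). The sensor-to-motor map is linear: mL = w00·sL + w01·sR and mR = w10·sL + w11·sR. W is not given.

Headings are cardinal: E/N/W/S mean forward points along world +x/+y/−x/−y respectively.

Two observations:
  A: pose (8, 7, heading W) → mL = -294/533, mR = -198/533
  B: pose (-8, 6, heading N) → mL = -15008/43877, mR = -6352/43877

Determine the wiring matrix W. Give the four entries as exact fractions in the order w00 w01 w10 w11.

obs A: pose=(8,7,W) → sL=8/13, sR=20/41, mL=-294/533, mR=-198/533
obs B: pose=(-8,6,N) → sL=160/493, sR=32/89, mL=-15008/43877, mR=-6352/43877
sensor matrix S = [[8/13, 20/41], [160/493, 32/89]]; det S = 1472128/23386441
solve [mL_A; mL_B] = S·[w00; w01] and [mR_A; mR_B] = S·[w10; w11]:
  w00 = -1/2, w01 = -1/2, w10 = -1, w11 = 1/2

-1/2 -1/2 -1 1/2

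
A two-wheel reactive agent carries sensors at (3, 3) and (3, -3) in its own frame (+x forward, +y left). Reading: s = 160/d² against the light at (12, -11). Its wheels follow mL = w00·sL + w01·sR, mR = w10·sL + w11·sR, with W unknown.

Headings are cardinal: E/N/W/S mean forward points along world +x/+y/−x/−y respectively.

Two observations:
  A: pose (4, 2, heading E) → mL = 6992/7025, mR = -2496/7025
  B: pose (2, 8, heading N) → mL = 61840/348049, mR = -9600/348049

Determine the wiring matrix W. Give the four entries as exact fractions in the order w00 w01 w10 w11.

-1/2 1 1/2 -1/2

obs A: pose=(4,2,E) → sL=160/281, sR=32/25, mL=6992/7025, mR=-2496/7025
obs B: pose=(2,8,N) → sL=160/653, sR=160/533, mL=61840/348049, mR=-9600/348049
sensor matrix S = [[160/281, 32/25], [160/653, 160/533]]; det S = -69783552/489008845
solve [mL_A; mL_B] = S·[w00; w01] and [mR_A; mR_B] = S·[w10; w11]:
  w00 = -1/2, w01 = 1, w10 = 1/2, w11 = -1/2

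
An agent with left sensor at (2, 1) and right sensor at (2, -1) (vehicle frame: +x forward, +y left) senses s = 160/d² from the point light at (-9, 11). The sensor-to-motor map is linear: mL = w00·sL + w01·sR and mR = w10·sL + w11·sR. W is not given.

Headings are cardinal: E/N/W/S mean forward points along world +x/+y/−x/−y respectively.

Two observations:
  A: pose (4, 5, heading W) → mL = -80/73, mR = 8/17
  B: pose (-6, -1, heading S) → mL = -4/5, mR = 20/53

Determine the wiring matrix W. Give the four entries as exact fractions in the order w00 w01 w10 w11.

obs A: pose=(4,5,W) → sL=16/17, sR=80/73, mL=-80/73, mR=8/17
obs B: pose=(-6,-1,S) → sL=40/53, sR=4/5, mL=-4/5, mR=20/53
sensor matrix S = [[16/17, 80/73], [40/53, 4/5]]; det S = -24384/328865
solve [mL_A; mL_B] = S·[w00; w01] and [mR_A; mR_B] = S·[w10; w11]:
  w00 = 0, w01 = -1, w10 = 1/2, w11 = 0

0 -1 1/2 0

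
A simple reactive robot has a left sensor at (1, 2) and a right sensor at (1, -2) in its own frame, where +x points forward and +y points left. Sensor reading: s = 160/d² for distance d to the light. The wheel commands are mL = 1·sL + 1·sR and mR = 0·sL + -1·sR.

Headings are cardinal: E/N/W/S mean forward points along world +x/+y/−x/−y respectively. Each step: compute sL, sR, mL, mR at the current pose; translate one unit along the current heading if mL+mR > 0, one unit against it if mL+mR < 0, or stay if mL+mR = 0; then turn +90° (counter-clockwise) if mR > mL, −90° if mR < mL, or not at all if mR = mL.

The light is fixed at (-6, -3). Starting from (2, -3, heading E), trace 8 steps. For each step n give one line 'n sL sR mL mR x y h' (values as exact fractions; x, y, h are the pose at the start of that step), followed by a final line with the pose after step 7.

0 32/17 32/17 64/17 -32/17 2 -3 E
1 80/61 16/5 1376/305 -16/5 3 -3 S
2 160/73 32/13 4416/949 -32/13 3 -4 W
3 40/9 8/5 272/45 -8/5 2 -4 N
4 32/17 32/17 64/17 -32/17 2 -3 E
5 80/61 16/5 1376/305 -16/5 3 -3 S
6 160/73 32/13 4416/949 -32/13 3 -4 W
7 40/9 8/5 272/45 -8/5 2 -4 N
final 2 -3 E

n=0: pose=(2,-3,E); sL=32/17, sR=32/17; mL=64/17, mR=-32/17; mL+mR=32/17 → advance +1; mR−mL=-96/17 → turn -1·90°
n=1: pose=(3,-3,S); sL=80/61, sR=16/5; mL=1376/305, mR=-16/5; mL+mR=80/61 → advance +1; mR−mL=-2352/305 → turn -1·90°
n=2: pose=(3,-4,W); sL=160/73, sR=32/13; mL=4416/949, mR=-32/13; mL+mR=160/73 → advance +1; mR−mL=-6752/949 → turn -1·90°
n=3: pose=(2,-4,N); sL=40/9, sR=8/5; mL=272/45, mR=-8/5; mL+mR=40/9 → advance +1; mR−mL=-344/45 → turn -1·90°
n=4: pose=(2,-3,E); sL=32/17, sR=32/17; mL=64/17, mR=-32/17; mL+mR=32/17 → advance +1; mR−mL=-96/17 → turn -1·90°
n=5: pose=(3,-3,S); sL=80/61, sR=16/5; mL=1376/305, mR=-16/5; mL+mR=80/61 → advance +1; mR−mL=-2352/305 → turn -1·90°
n=6: pose=(3,-4,W); sL=160/73, sR=32/13; mL=4416/949, mR=-32/13; mL+mR=160/73 → advance +1; mR−mL=-6752/949 → turn -1·90°
n=7: pose=(2,-4,N); sL=40/9, sR=8/5; mL=272/45, mR=-8/5; mL+mR=40/9 → advance +1; mR−mL=-344/45 → turn -1·90°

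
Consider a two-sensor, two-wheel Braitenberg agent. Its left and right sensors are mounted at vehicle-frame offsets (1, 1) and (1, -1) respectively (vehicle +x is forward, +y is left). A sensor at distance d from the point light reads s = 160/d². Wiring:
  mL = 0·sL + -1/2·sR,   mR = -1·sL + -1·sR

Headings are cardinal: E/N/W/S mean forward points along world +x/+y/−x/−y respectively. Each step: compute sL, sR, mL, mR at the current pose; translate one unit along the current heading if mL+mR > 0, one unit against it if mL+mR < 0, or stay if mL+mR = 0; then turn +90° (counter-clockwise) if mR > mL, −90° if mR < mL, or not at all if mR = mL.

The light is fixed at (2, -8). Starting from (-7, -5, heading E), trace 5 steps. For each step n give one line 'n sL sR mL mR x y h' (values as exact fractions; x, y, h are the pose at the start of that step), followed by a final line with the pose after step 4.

0 2 40/17 -20/17 -74/17 -7 -5 E
1 32/17 32/25 -16/25 -1344/425 -8 -5 S
2 16/13 80/73 -40/73 -2208/949 -8 -4 W
3 32/25 160/89 -80/89 -6848/2225 -7 -4 N
4 2 40/17 -20/17 -74/17 -7 -5 E
final -8 -5 S

n=0: pose=(-7,-5,E); sL=2, sR=40/17; mL=-20/17, mR=-74/17; mL+mR=-94/17 → advance -1; mR−mL=-54/17 → turn -1·90°
n=1: pose=(-8,-5,S); sL=32/17, sR=32/25; mL=-16/25, mR=-1344/425; mL+mR=-1616/425 → advance -1; mR−mL=-1072/425 → turn -1·90°
n=2: pose=(-8,-4,W); sL=16/13, sR=80/73; mL=-40/73, mR=-2208/949; mL+mR=-2728/949 → advance -1; mR−mL=-1688/949 → turn -1·90°
n=3: pose=(-7,-4,N); sL=32/25, sR=160/89; mL=-80/89, mR=-6848/2225; mL+mR=-8848/2225 → advance -1; mR−mL=-4848/2225 → turn -1·90°
n=4: pose=(-7,-5,E); sL=2, sR=40/17; mL=-20/17, mR=-74/17; mL+mR=-94/17 → advance -1; mR−mL=-54/17 → turn -1·90°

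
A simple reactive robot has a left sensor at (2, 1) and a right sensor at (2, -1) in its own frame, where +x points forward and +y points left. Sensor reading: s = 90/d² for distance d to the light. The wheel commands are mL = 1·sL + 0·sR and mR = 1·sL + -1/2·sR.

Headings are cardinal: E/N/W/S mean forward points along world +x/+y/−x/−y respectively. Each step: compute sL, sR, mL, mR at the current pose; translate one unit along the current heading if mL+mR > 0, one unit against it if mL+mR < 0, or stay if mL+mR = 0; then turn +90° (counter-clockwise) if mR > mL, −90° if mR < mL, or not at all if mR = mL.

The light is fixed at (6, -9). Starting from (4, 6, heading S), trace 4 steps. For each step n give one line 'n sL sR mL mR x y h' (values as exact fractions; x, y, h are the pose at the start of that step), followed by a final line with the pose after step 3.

n=0: pose=(4,6,S); sL=9/17, sR=45/89; mL=9/17, mR=837/3026; mL+mR=2439/3026 → advance +1; mR−mL=-45/178 → turn -1·90°
n=1: pose=(4,5,W); sL=18/37, sR=90/241; mL=18/37, mR=2673/8917; mL+mR=7011/8917 → advance +1; mR−mL=-45/241 → turn -1·90°
n=2: pose=(3,5,N); sL=45/136, sR=9/26; mL=45/136, mR=279/1768; mL+mR=108/221 → advance +1; mR−mL=-9/52 → turn -1·90°
n=3: pose=(3,6,E); sL=90/257, sR=90/197; mL=90/257, mR=6165/50629; mL+mR=23895/50629 → advance +1; mR−mL=-45/197 → turn -1·90°

0 9/17 45/89 9/17 837/3026 4 6 S
1 18/37 90/241 18/37 2673/8917 4 5 W
2 45/136 9/26 45/136 279/1768 3 5 N
3 90/257 90/197 90/257 6165/50629 3 6 E
final 4 6 S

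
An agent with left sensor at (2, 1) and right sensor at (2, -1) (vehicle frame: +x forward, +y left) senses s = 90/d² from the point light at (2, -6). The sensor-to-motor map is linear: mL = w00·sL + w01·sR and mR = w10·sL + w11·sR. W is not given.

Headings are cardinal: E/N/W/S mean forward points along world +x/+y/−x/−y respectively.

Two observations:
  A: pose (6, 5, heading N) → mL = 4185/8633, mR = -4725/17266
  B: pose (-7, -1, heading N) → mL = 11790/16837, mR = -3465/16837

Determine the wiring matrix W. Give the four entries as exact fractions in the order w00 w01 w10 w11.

1/2 1/2 -1 1/2

obs A: pose=(6,5,N) → sL=45/89, sR=45/97, mL=4185/8633, mR=-4725/17266
obs B: pose=(-7,-1,N) → sL=90/149, sR=90/113, mL=11790/16837, mR=-3465/16837
sensor matrix S = [[45/89, 45/97], [90/149, 90/113]]; det S = 17803800/145353821
solve [mL_A; mL_B] = S·[w00; w01] and [mR_A; mR_B] = S·[w10; w11]:
  w00 = 1/2, w01 = 1/2, w10 = -1, w11 = 1/2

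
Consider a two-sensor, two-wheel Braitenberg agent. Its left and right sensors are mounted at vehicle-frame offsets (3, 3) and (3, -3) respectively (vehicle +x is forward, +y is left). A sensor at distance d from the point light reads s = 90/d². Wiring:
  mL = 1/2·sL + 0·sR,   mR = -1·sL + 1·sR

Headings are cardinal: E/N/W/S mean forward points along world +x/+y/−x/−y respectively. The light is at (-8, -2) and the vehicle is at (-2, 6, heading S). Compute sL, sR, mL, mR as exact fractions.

45/53 45/17 45/106 1620/901

left sensor world pos  = (1, 3); dL² = 106
right sensor world pos = (-5, 3); dR² = 34
sL = 90/106 = 45/53
sR = 90/34 = 45/17
mL = 1/2·sL + 0·sR = 45/106
mR = -1·sL + 1·sR = 1620/901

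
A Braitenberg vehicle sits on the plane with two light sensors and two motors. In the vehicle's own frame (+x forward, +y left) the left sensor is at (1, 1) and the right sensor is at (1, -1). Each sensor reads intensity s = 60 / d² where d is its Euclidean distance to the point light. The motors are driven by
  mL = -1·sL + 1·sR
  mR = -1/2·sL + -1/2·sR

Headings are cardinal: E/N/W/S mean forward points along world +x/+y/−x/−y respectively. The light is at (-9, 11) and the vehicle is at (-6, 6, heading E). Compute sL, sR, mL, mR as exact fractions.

left sensor world pos  = (-5, 7); dL² = 32
right sensor world pos = (-5, 5); dR² = 52
sL = 60/32 = 15/8
sR = 60/52 = 15/13
mL = -1·sL + 1·sR = -75/104
mR = -1/2·sL + -1/2·sR = -315/208

15/8 15/13 -75/104 -315/208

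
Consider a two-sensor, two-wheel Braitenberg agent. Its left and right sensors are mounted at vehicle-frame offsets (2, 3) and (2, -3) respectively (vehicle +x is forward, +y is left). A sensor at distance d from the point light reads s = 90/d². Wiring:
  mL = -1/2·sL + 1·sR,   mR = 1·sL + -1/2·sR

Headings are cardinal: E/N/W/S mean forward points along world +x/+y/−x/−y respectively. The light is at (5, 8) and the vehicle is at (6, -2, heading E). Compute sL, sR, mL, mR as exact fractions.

45/29 45/89 -1395/5162 6705/5162

left sensor world pos  = (8, 1); dL² = 58
right sensor world pos = (8, -5); dR² = 178
sL = 90/58 = 45/29
sR = 90/178 = 45/89
mL = -1/2·sL + 1·sR = -1395/5162
mR = 1·sL + -1/2·sR = 6705/5162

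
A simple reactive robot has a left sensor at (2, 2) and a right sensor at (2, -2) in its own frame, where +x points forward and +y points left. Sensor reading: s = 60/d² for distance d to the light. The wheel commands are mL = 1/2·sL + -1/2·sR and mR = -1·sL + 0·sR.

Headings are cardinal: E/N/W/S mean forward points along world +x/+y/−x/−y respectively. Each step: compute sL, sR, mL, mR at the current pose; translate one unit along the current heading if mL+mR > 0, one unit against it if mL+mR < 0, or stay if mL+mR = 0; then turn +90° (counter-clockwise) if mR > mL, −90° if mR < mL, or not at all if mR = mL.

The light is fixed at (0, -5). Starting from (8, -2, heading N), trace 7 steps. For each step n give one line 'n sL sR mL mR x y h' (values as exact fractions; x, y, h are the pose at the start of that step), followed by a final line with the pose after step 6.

0 60/61 12/25 384/1525 -60/61 8 -2 N
1 15/29 3/5 -6/145 -15/29 8 -3 E
2 20/27 12/5 -112/135 -20/27 7 -3 S
3 30/53 30/41 -180/2173 -30/53 7 -2 E
4 12/13 60/17 -288/221 -12/13 6 -2 S
5 3/5 15/17 -12/85 -3/5 6 -1 E
6 60/53 60/13 -1200/689 -60/53 5 -1 S
final 5 0 E

n=0: pose=(8,-2,N); sL=60/61, sR=12/25; mL=384/1525, mR=-60/61; mL+mR=-1116/1525 → advance -1; mR−mL=-1884/1525 → turn -1·90°
n=1: pose=(8,-3,E); sL=15/29, sR=3/5; mL=-6/145, mR=-15/29; mL+mR=-81/145 → advance -1; mR−mL=-69/145 → turn -1·90°
n=2: pose=(7,-3,S); sL=20/27, sR=12/5; mL=-112/135, mR=-20/27; mL+mR=-212/135 → advance -1; mR−mL=4/45 → turn +1·90°
n=3: pose=(7,-2,E); sL=30/53, sR=30/41; mL=-180/2173, mR=-30/53; mL+mR=-1410/2173 → advance -1; mR−mL=-1050/2173 → turn -1·90°
n=4: pose=(6,-2,S); sL=12/13, sR=60/17; mL=-288/221, mR=-12/13; mL+mR=-492/221 → advance -1; mR−mL=84/221 → turn +1·90°
n=5: pose=(6,-1,E); sL=3/5, sR=15/17; mL=-12/85, mR=-3/5; mL+mR=-63/85 → advance -1; mR−mL=-39/85 → turn -1·90°
n=6: pose=(5,-1,S); sL=60/53, sR=60/13; mL=-1200/689, mR=-60/53; mL+mR=-1980/689 → advance -1; mR−mL=420/689 → turn +1·90°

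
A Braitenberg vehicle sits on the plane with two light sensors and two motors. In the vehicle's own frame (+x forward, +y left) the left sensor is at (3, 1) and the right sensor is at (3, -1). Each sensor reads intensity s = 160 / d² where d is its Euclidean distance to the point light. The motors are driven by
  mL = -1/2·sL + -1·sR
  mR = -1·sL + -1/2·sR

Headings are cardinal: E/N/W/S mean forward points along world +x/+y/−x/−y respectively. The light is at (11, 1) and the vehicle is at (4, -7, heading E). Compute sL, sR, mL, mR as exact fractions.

left sensor world pos  = (7, -6); dL² = 65
right sensor world pos = (7, -8); dR² = 97
sL = 160/65 = 32/13
sR = 160/97 = 160/97
mL = -1/2·sL + -1·sR = -3632/1261
mR = -1·sL + -1/2·sR = -4144/1261

32/13 160/97 -3632/1261 -4144/1261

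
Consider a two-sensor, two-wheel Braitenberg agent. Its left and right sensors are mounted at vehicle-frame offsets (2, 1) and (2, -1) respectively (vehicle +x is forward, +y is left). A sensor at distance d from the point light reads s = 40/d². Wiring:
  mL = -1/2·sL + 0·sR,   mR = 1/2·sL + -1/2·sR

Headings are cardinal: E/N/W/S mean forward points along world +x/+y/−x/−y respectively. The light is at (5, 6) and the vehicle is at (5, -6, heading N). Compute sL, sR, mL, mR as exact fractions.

left sensor world pos  = (4, -4); dL² = 101
right sensor world pos = (6, -4); dR² = 101
sL = 40/101 = 40/101
sR = 40/101 = 40/101
mL = -1/2·sL + 0·sR = -20/101
mR = 1/2·sL + -1/2·sR = 0

40/101 40/101 -20/101 0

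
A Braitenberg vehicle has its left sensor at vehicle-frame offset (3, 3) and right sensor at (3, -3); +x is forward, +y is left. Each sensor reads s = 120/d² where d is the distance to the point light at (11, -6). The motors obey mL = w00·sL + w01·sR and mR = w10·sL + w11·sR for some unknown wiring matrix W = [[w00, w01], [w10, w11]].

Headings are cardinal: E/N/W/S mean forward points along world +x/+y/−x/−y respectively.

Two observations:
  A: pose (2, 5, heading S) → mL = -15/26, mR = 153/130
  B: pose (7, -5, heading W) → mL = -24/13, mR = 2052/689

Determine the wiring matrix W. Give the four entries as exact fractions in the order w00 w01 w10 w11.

obs A: pose=(2,5,S) → sL=6/5, sR=15/26, mL=-15/26, mR=153/130
obs B: pose=(7,-5,W) → sL=120/53, sR=24/13, mL=-24/13, mR=2052/689
sensor matrix S = [[6/5, 15/26], [120/53, 24/13]]; det S = 3132/3445
solve [mL_A; mL_B] = S·[w00; w01] and [mR_A; mR_B] = S·[w10; w11]:
  w00 = 0, w01 = -1, w10 = 1/2, w11 = 1

0 -1 1/2 1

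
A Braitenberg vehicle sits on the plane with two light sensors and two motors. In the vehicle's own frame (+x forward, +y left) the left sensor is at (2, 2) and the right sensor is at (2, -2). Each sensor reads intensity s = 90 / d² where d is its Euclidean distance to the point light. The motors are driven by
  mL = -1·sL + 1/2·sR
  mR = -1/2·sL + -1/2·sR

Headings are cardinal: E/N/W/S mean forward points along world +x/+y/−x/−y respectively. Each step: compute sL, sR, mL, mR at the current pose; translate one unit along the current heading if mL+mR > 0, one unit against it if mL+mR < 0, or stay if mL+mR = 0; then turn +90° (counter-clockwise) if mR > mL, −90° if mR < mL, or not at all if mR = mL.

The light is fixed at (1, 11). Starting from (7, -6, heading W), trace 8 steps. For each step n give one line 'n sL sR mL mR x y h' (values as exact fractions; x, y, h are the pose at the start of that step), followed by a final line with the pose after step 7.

0 90/377 90/241 -4725/90857 -27810/90857 7 -6 W
1 9/25 5/17 -181/850 -139/425 8 -6 N
2 90/337 90/481 -28125/162097 -36810/162097 8 -7 E
3 45/232 45/208 -1035/12064 -2475/12064 7 -7 S
4 90/377 90/241 -4725/90857 -27810/90857 7 -6 W
5 9/25 5/17 -181/850 -139/425 8 -6 N
6 90/337 90/481 -28125/162097 -36810/162097 8 -7 E
7 45/232 45/208 -1035/12064 -2475/12064 7 -7 S
final 7 -6 W

n=0: pose=(7,-6,W); sL=90/377, sR=90/241; mL=-4725/90857, mR=-27810/90857; mL+mR=-135/377 → advance -1; mR−mL=-23085/90857 → turn -1·90°
n=1: pose=(8,-6,N); sL=9/25, sR=5/17; mL=-181/850, mR=-139/425; mL+mR=-27/50 → advance -1; mR−mL=-97/850 → turn -1·90°
n=2: pose=(8,-7,E); sL=90/337, sR=90/481; mL=-28125/162097, mR=-36810/162097; mL+mR=-135/337 → advance -1; mR−mL=-8685/162097 → turn -1·90°
n=3: pose=(7,-7,S); sL=45/232, sR=45/208; mL=-1035/12064, mR=-2475/12064; mL+mR=-135/464 → advance -1; mR−mL=-45/377 → turn -1·90°
n=4: pose=(7,-6,W); sL=90/377, sR=90/241; mL=-4725/90857, mR=-27810/90857; mL+mR=-135/377 → advance -1; mR−mL=-23085/90857 → turn -1·90°
n=5: pose=(8,-6,N); sL=9/25, sR=5/17; mL=-181/850, mR=-139/425; mL+mR=-27/50 → advance -1; mR−mL=-97/850 → turn -1·90°
n=6: pose=(8,-7,E); sL=90/337, sR=90/481; mL=-28125/162097, mR=-36810/162097; mL+mR=-135/337 → advance -1; mR−mL=-8685/162097 → turn -1·90°
n=7: pose=(7,-7,S); sL=45/232, sR=45/208; mL=-1035/12064, mR=-2475/12064; mL+mR=-135/464 → advance -1; mR−mL=-45/377 → turn -1·90°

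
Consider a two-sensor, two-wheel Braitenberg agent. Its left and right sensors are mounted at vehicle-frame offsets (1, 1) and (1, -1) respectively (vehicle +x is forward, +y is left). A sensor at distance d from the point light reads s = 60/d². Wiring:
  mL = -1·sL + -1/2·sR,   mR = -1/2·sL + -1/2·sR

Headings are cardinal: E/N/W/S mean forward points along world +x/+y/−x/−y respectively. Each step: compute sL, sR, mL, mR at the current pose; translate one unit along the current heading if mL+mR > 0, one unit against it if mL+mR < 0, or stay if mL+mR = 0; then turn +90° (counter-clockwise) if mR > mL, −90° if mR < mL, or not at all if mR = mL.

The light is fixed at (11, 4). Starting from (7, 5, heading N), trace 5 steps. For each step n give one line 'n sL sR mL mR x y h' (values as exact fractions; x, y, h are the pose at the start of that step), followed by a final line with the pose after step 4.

0 60/29 60/13 -1650/377 -1260/377 7 5 N
1 30/13 30/13 -45/13 -30/13 7 4 W
2 12 60/17 -234/17 -132/17 8 4 S
3 15/2 15 -15 -45/4 8 5 E
4 60/29 60/13 -1650/377 -1260/377 7 5 N
final 7 4 W

n=0: pose=(7,5,N); sL=60/29, sR=60/13; mL=-1650/377, mR=-1260/377; mL+mR=-2910/377 → advance -1; mR−mL=30/29 → turn +1·90°
n=1: pose=(7,4,W); sL=30/13, sR=30/13; mL=-45/13, mR=-30/13; mL+mR=-75/13 → advance -1; mR−mL=15/13 → turn +1·90°
n=2: pose=(8,4,S); sL=12, sR=60/17; mL=-234/17, mR=-132/17; mL+mR=-366/17 → advance -1; mR−mL=6 → turn +1·90°
n=3: pose=(8,5,E); sL=15/2, sR=15; mL=-15, mR=-45/4; mL+mR=-105/4 → advance -1; mR−mL=15/4 → turn +1·90°
n=4: pose=(7,5,N); sL=60/29, sR=60/13; mL=-1650/377, mR=-1260/377; mL+mR=-2910/377 → advance -1; mR−mL=30/29 → turn +1·90°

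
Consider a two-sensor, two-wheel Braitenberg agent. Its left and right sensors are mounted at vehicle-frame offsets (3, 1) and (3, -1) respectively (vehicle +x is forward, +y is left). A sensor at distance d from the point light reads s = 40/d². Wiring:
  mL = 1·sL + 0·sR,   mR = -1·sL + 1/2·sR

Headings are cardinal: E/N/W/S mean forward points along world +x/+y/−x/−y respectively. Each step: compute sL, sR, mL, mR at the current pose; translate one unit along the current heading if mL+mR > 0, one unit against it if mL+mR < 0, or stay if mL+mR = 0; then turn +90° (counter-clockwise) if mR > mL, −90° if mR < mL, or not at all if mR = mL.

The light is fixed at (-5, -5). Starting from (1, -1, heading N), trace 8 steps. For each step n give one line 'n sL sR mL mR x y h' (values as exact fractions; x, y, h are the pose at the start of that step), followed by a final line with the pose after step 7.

0 20/37 20/49 20/37 -610/1813 1 -1 N
1 40/117 40/97 40/117 -1540/11349 1 0 E
2 10/17 1 10/17 -3/34 2 0 S
3 8/5 40/41 8/5 -228/205 2 -1 W
4 20/37 20/49 20/37 -610/1813 1 -1 N
5 40/117 40/97 40/117 -1540/11349 1 0 E
6 10/17 1 10/17 -3/34 2 0 S
7 8/5 40/41 8/5 -228/205 2 -1 W
final 1 -1 N

n=0: pose=(1,-1,N); sL=20/37, sR=20/49; mL=20/37, mR=-610/1813; mL+mR=10/49 → advance +1; mR−mL=-1590/1813 → turn -1·90°
n=1: pose=(1,0,E); sL=40/117, sR=40/97; mL=40/117, mR=-1540/11349; mL+mR=20/97 → advance +1; mR−mL=-5420/11349 → turn -1·90°
n=2: pose=(2,0,S); sL=10/17, sR=1; mL=10/17, mR=-3/34; mL+mR=1/2 → advance +1; mR−mL=-23/34 → turn -1·90°
n=3: pose=(2,-1,W); sL=8/5, sR=40/41; mL=8/5, mR=-228/205; mL+mR=20/41 → advance +1; mR−mL=-556/205 → turn -1·90°
n=4: pose=(1,-1,N); sL=20/37, sR=20/49; mL=20/37, mR=-610/1813; mL+mR=10/49 → advance +1; mR−mL=-1590/1813 → turn -1·90°
n=5: pose=(1,0,E); sL=40/117, sR=40/97; mL=40/117, mR=-1540/11349; mL+mR=20/97 → advance +1; mR−mL=-5420/11349 → turn -1·90°
n=6: pose=(2,0,S); sL=10/17, sR=1; mL=10/17, mR=-3/34; mL+mR=1/2 → advance +1; mR−mL=-23/34 → turn -1·90°
n=7: pose=(2,-1,W); sL=8/5, sR=40/41; mL=8/5, mR=-228/205; mL+mR=20/41 → advance +1; mR−mL=-556/205 → turn -1·90°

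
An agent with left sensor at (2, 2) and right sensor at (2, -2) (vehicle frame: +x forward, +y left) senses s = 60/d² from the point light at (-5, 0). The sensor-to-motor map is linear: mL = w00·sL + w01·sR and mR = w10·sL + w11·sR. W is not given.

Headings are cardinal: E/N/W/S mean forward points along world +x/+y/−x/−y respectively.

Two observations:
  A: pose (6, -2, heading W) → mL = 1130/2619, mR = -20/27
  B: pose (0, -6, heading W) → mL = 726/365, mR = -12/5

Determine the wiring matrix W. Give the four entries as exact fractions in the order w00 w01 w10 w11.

obs A: pose=(6,-2,W) → sL=60/97, sR=20/27, mL=1130/2619, mR=-20/27
obs B: pose=(0,-6,W) → sL=60/73, sR=12/5, mL=726/365, mR=-12/5
sensor matrix S = [[60/97, 20/27], [60/73, 12/5]]; det S = 55808/63729
solve [mL_A; mL_B] = S·[w00; w01] and [mR_A; mR_B] = S·[w10; w11]:
  w00 = -1/2, w01 = 1, w10 = 0, w11 = -1

-1/2 1 0 -1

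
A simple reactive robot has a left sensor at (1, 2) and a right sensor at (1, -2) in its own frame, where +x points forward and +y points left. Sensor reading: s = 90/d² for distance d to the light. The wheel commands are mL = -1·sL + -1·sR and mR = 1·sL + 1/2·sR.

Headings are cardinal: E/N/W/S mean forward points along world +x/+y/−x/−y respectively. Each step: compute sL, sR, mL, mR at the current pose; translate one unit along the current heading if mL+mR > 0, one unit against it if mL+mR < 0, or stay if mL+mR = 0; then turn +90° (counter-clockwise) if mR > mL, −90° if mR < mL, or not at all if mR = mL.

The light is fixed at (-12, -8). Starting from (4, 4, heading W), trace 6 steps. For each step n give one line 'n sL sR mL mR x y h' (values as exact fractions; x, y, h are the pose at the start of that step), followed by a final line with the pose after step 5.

n=0: pose=(4,4,W); sL=18/65, sR=90/421; mL=-13428/27365, mR=10503/27365; mL+mR=-45/421 → advance -1; mR−mL=23931/27365 → turn +1·90°
n=1: pose=(5,4,S); sL=45/241, sR=45/173; mL=-18630/41693, mR=26415/83386; mL+mR=-45/346 → advance -1; mR−mL=63675/83386 → turn +1·90°
n=2: pose=(5,5,E); sL=10/61, sR=18/89; mL=-1988/5429, mR=1439/5429; mL+mR=-9/89 → advance -1; mR−mL=3427/5429 → turn +1·90°
n=3: pose=(4,5,N); sL=45/196, sR=9/52; mL=-513/1274, mR=1611/5096; mL+mR=-9/104 → advance -1; mR−mL=3663/5096 → turn +1·90°
n=4: pose=(4,4,W); sL=18/65, sR=90/421; mL=-13428/27365, mR=10503/27365; mL+mR=-45/421 → advance -1; mR−mL=23931/27365 → turn +1·90°
n=5: pose=(5,4,S); sL=45/241, sR=45/173; mL=-18630/41693, mR=26415/83386; mL+mR=-45/346 → advance -1; mR−mL=63675/83386 → turn +1·90°

0 18/65 90/421 -13428/27365 10503/27365 4 4 W
1 45/241 45/173 -18630/41693 26415/83386 5 4 S
2 10/61 18/89 -1988/5429 1439/5429 5 5 E
3 45/196 9/52 -513/1274 1611/5096 4 5 N
4 18/65 90/421 -13428/27365 10503/27365 4 4 W
5 45/241 45/173 -18630/41693 26415/83386 5 4 S
final 5 5 E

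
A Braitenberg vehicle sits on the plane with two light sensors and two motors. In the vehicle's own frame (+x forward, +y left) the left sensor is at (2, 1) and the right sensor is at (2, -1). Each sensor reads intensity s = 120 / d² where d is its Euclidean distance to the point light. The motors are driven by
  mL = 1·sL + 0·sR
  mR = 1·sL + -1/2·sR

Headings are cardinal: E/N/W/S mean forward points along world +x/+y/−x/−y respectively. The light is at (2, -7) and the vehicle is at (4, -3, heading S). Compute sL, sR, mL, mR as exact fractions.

left sensor world pos  = (5, -5); dL² = 13
right sensor world pos = (3, -5); dR² = 5
sL = 120/13 = 120/13
sR = 120/5 = 24
mL = 1·sL + 0·sR = 120/13
mR = 1·sL + -1/2·sR = -36/13

120/13 24 120/13 -36/13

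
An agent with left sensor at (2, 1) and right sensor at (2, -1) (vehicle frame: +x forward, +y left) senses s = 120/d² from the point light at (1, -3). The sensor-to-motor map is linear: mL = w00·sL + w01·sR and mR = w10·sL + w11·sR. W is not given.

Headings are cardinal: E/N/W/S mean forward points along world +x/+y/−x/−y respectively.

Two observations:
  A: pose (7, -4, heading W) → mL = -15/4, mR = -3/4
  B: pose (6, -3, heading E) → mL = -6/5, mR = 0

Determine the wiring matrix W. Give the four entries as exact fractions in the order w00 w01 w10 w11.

obs A: pose=(7,-4,W) → sL=6, sR=15/2, mL=-15/4, mR=-3/4
obs B: pose=(6,-3,E) → sL=12/5, sR=12/5, mL=-6/5, mR=0
sensor matrix S = [[6, 15/2], [12/5, 12/5]]; det S = -18/5
solve [mL_A; mL_B] = S·[w00; w01] and [mR_A; mR_B] = S·[w10; w11]:
  w00 = 0, w01 = -1/2, w10 = 1/2, w11 = -1/2

0 -1/2 1/2 -1/2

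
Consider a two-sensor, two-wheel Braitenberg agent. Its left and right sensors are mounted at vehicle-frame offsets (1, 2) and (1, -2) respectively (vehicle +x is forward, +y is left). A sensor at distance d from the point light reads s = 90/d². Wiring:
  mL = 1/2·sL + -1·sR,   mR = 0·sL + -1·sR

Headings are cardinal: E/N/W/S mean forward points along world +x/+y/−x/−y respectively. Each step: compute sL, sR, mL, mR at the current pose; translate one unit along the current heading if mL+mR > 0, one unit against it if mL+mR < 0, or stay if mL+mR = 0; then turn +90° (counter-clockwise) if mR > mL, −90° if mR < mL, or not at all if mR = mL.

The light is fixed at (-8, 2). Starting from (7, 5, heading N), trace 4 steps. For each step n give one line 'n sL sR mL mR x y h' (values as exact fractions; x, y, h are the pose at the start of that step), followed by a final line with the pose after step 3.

0 18/37 18/61 -117/2257 -18/61 7 5 N
1 45/136 45/128 -405/2176 -45/128 7 4 E
2 90/257 18/29 -3321/7453 -18/29 6 4 S
3 9/17 45/97 -657/3298 -45/97 6 5 W
final 7 5 N

n=0: pose=(7,5,N); sL=18/37, sR=18/61; mL=-117/2257, mR=-18/61; mL+mR=-783/2257 → advance -1; mR−mL=-9/37 → turn -1·90°
n=1: pose=(7,4,E); sL=45/136, sR=45/128; mL=-405/2176, mR=-45/128; mL+mR=-585/1088 → advance -1; mR−mL=-45/272 → turn -1·90°
n=2: pose=(6,4,S); sL=90/257, sR=18/29; mL=-3321/7453, mR=-18/29; mL+mR=-7947/7453 → advance -1; mR−mL=-45/257 → turn -1·90°
n=3: pose=(6,5,W); sL=9/17, sR=45/97; mL=-657/3298, mR=-45/97; mL+mR=-2187/3298 → advance -1; mR−mL=-9/34 → turn -1·90°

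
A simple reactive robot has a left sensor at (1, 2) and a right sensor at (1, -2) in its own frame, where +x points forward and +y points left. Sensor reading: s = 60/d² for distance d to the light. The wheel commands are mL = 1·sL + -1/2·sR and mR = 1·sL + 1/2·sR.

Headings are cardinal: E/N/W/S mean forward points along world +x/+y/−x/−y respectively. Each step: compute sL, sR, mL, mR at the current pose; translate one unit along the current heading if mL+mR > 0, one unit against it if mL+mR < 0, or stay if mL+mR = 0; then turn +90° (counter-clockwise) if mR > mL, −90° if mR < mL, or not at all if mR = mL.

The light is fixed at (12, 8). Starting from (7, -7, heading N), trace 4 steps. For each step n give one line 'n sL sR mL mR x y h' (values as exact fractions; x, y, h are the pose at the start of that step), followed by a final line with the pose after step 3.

0 12/49 12/41 198/2009 786/2009 7 -7 N
1 15/73 1/3 17/438 163/438 7 -6 W
2 60/241 60/289 10110/69649 24570/69649 6 -6 S
3 30/97 30/157 3255/15229 6165/15229 6 -7 E
final 7 -7 N

n=0: pose=(7,-7,N); sL=12/49, sR=12/41; mL=198/2009, mR=786/2009; mL+mR=24/49 → advance +1; mR−mL=12/41 → turn +1·90°
n=1: pose=(7,-6,W); sL=15/73, sR=1/3; mL=17/438, mR=163/438; mL+mR=30/73 → advance +1; mR−mL=1/3 → turn +1·90°
n=2: pose=(6,-6,S); sL=60/241, sR=60/289; mL=10110/69649, mR=24570/69649; mL+mR=120/241 → advance +1; mR−mL=60/289 → turn +1·90°
n=3: pose=(6,-7,E); sL=30/97, sR=30/157; mL=3255/15229, mR=6165/15229; mL+mR=60/97 → advance +1; mR−mL=30/157 → turn +1·90°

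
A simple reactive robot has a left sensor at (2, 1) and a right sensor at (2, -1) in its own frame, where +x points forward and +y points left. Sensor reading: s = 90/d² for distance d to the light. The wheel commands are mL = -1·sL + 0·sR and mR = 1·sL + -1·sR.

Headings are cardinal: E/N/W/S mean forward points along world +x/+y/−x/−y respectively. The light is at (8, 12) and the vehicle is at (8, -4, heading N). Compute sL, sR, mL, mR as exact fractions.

90/197 90/197 -90/197 0

left sensor world pos  = (7, -2); dL² = 197
right sensor world pos = (9, -2); dR² = 197
sL = 90/197 = 90/197
sR = 90/197 = 90/197
mL = -1·sL + 0·sR = -90/197
mR = 1·sL + -1·sR = 0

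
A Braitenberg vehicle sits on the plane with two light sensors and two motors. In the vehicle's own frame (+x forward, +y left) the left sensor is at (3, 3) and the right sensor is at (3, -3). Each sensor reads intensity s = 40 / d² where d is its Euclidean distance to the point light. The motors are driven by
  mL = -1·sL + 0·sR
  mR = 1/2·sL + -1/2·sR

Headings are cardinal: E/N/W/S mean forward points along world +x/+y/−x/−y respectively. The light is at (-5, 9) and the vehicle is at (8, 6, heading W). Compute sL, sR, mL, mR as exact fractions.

left sensor world pos  = (5, 3); dL² = 136
right sensor world pos = (5, 9); dR² = 100
sL = 40/136 = 5/17
sR = 40/100 = 2/5
mL = -1·sL + 0·sR = -5/17
mR = 1/2·sL + -1/2·sR = -9/170

5/17 2/5 -5/17 -9/170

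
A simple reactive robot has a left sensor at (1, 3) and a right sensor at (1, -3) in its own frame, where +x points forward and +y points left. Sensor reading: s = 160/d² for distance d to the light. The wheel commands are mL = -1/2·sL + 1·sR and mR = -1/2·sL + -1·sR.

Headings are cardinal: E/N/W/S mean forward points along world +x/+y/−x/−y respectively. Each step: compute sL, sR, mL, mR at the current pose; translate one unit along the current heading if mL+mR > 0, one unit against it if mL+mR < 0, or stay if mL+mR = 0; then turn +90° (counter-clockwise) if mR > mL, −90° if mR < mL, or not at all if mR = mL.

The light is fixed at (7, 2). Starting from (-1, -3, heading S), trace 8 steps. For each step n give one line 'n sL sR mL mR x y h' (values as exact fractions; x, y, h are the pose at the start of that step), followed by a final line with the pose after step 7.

n=0: pose=(-1,-3,S); sL=160/61, sR=160/157; mL=-2800/9577, mR=-22320/9577; mL+mR=-160/61 → advance -1; mR−mL=-320/157 → turn -1·90°
n=1: pose=(-1,-2,W); sL=16/13, sR=80/41; mL=712/533, mR=-1368/533; mL+mR=-16/13 → advance -1; mR−mL=-160/41 → turn -1·90°
n=2: pose=(0,-2,N); sL=160/109, sR=32/5; mL=3088/545, mR=-3888/545; mL+mR=-160/109 → advance -1; mR−mL=-64/5 → turn -1·90°
n=3: pose=(0,-3,E); sL=4, sR=8/5; mL=-2/5, mR=-18/5; mL+mR=-4 → advance -1; mR−mL=-16/5 → turn -1·90°
n=4: pose=(-1,-3,S); sL=160/61, sR=160/157; mL=-2800/9577, mR=-22320/9577; mL+mR=-160/61 → advance -1; mR−mL=-320/157 → turn -1·90°
n=5: pose=(-1,-2,W); sL=16/13, sR=80/41; mL=712/533, mR=-1368/533; mL+mR=-16/13 → advance -1; mR−mL=-160/41 → turn -1·90°
n=6: pose=(0,-2,N); sL=160/109, sR=32/5; mL=3088/545, mR=-3888/545; mL+mR=-160/109 → advance -1; mR−mL=-64/5 → turn -1·90°
n=7: pose=(0,-3,E); sL=4, sR=8/5; mL=-2/5, mR=-18/5; mL+mR=-4 → advance -1; mR−mL=-16/5 → turn -1·90°

0 160/61 160/157 -2800/9577 -22320/9577 -1 -3 S
1 16/13 80/41 712/533 -1368/533 -1 -2 W
2 160/109 32/5 3088/545 -3888/545 0 -2 N
3 4 8/5 -2/5 -18/5 0 -3 E
4 160/61 160/157 -2800/9577 -22320/9577 -1 -3 S
5 16/13 80/41 712/533 -1368/533 -1 -2 W
6 160/109 32/5 3088/545 -3888/545 0 -2 N
7 4 8/5 -2/5 -18/5 0 -3 E
final -1 -3 S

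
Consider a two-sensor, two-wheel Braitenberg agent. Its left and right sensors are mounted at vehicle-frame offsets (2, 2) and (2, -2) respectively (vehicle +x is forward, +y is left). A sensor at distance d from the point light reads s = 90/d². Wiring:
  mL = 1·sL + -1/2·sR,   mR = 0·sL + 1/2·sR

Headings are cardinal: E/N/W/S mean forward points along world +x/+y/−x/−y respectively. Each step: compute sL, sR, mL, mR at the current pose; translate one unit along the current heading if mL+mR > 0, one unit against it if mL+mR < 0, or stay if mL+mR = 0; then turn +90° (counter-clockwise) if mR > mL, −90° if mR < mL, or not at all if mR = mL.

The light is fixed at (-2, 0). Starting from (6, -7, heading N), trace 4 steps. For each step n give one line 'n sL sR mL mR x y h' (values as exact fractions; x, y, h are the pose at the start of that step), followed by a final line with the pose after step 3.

0 90/61 18/25 1701/1525 9/25 6 -7 N
1 45/58 45/82 2385/4756 45/164 6 -6 E
2 18/37 90/113 369/4181 45/113 7 -6 S
3 45/73 45/101 5805/14746 45/202 7 -7 E
final 8 -7 S

n=0: pose=(6,-7,N); sL=90/61, sR=18/25; mL=1701/1525, mR=9/25; mL+mR=90/61 → advance +1; mR−mL=-1152/1525 → turn -1·90°
n=1: pose=(6,-6,E); sL=45/58, sR=45/82; mL=2385/4756, mR=45/164; mL+mR=45/58 → advance +1; mR−mL=-270/1189 → turn -1·90°
n=2: pose=(7,-6,S); sL=18/37, sR=90/113; mL=369/4181, mR=45/113; mL+mR=18/37 → advance +1; mR−mL=1296/4181 → turn +1·90°
n=3: pose=(7,-7,E); sL=45/73, sR=45/101; mL=5805/14746, mR=45/202; mL+mR=45/73 → advance +1; mR−mL=-1260/7373 → turn -1·90°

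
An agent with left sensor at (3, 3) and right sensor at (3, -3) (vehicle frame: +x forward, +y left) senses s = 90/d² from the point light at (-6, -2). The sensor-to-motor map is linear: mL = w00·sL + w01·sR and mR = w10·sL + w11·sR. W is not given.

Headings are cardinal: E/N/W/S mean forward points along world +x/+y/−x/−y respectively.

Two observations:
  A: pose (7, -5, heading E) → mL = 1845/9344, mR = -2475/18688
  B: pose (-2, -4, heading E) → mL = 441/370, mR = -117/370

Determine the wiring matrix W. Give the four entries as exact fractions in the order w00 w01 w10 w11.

obs A: pose=(7,-5,E) → sL=45/128, sR=45/146, mL=1845/9344, mR=-2475/18688
obs B: pose=(-2,-4,E) → sL=9/5, sR=45/37, mL=441/370, mR=-117/370
sensor matrix S = [[45/128, 45/146], [9/5, 45/37]]; det S = -43983/345728
solve [mL_A; mL_B] = S·[w00; w01] and [mR_A; mR_B] = S·[w10; w11]:
  w00 = 1, w01 = -1/2, w10 = 1/2, w11 = -1

1 -1/2 1/2 -1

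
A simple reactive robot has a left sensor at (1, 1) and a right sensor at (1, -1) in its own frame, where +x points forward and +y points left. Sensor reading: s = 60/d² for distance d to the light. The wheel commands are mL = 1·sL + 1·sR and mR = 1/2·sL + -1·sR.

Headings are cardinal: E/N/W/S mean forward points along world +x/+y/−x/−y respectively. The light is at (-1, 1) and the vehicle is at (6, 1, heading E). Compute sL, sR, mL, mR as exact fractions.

left sensor world pos  = (7, 2); dL² = 65
right sensor world pos = (7, 0); dR² = 65
sL = 60/65 = 12/13
sR = 60/65 = 12/13
mL = 1·sL + 1·sR = 24/13
mR = 1/2·sL + -1·sR = -6/13

12/13 12/13 24/13 -6/13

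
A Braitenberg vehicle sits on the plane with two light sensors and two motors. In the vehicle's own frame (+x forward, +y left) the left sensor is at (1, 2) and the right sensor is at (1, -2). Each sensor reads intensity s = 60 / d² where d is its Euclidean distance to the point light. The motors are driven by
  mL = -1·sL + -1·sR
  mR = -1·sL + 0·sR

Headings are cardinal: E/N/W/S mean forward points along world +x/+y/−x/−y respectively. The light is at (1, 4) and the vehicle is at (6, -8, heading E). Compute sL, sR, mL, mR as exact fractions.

left sensor world pos  = (7, -6); dL² = 136
right sensor world pos = (7, -10); dR² = 232
sL = 60/136 = 15/34
sR = 60/232 = 15/58
mL = -1·sL + -1·sR = -345/493
mR = -1·sL + 0·sR = -15/34

15/34 15/58 -345/493 -15/34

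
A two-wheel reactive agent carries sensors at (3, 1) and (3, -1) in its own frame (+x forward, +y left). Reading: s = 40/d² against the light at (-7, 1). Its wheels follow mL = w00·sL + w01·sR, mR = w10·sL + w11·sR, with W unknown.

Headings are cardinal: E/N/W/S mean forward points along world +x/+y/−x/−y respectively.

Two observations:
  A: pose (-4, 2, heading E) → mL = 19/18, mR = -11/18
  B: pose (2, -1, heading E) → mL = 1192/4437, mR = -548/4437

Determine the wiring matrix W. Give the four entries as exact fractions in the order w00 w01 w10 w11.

1/2 1/2 1/2 -1

obs A: pose=(-4,2,E) → sL=1, sR=10/9, mL=19/18, mR=-11/18
obs B: pose=(2,-1,E) → sL=8/29, sR=40/153, mL=1192/4437, mR=-548/4437
sensor matrix S = [[1, 10/9], [8/29, 40/153]]; det S = -200/4437
solve [mL_A; mL_B] = S·[w00; w01] and [mR_A; mR_B] = S·[w10; w11]:
  w00 = 1/2, w01 = 1/2, w10 = 1/2, w11 = -1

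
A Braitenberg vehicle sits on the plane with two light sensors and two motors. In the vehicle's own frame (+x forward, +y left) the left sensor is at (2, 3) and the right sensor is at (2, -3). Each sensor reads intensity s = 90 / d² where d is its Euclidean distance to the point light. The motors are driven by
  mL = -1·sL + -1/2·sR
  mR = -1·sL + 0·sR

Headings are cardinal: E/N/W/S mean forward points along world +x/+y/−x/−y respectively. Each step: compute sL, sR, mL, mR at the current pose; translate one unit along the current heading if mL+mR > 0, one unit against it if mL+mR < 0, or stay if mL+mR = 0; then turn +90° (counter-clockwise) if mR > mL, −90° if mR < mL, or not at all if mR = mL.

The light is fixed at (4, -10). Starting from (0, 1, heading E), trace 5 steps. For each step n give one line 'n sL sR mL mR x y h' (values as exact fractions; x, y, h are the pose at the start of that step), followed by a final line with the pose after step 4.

n=0: pose=(0,1,E); sL=9/20, sR=45/34; mL=-189/170, mR=-9/20; mL+mR=-531/340 → advance -1; mR−mL=45/68 → turn +1·90°
n=1: pose=(-1,1,N); sL=90/233, sR=90/173; mL=-26055/40309, mR=-90/233; mL+mR=-41625/40309 → advance -1; mR−mL=45/173 → turn +1·90°
n=2: pose=(-1,0,W); sL=45/49, sR=45/109; mL=-12015/10682, mR=-45/49; mL+mR=-21825/10682 → advance -1; mR−mL=45/218 → turn +1·90°
n=3: pose=(0,0,S); sL=18/13, sR=90/113; mL=-2619/1469, mR=-18/13; mL+mR=-4653/1469 → advance -1; mR−mL=45/113 → turn +1·90°
n=4: pose=(0,1,E); sL=9/20, sR=45/34; mL=-189/170, mR=-9/20; mL+mR=-531/340 → advance -1; mR−mL=45/68 → turn +1·90°

0 9/20 45/34 -189/170 -9/20 0 1 E
1 90/233 90/173 -26055/40309 -90/233 -1 1 N
2 45/49 45/109 -12015/10682 -45/49 -1 0 W
3 18/13 90/113 -2619/1469 -18/13 0 0 S
4 9/20 45/34 -189/170 -9/20 0 1 E
final -1 1 N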